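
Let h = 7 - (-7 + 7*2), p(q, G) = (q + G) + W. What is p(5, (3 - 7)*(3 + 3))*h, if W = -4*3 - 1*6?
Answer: 0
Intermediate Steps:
W = -18 (W = -12 - 6 = -18)
p(q, G) = -18 + G + q (p(q, G) = (q + G) - 18 = (G + q) - 18 = -18 + G + q)
h = 0 (h = 7 - (-7 + 14) = 7 - 1*7 = 7 - 7 = 0)
p(5, (3 - 7)*(3 + 3))*h = (-18 + (3 - 7)*(3 + 3) + 5)*0 = (-18 - 4*6 + 5)*0 = (-18 - 24 + 5)*0 = -37*0 = 0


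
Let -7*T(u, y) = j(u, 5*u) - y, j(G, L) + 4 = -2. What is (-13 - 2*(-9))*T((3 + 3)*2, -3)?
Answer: 15/7 ≈ 2.1429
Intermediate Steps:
j(G, L) = -6 (j(G, L) = -4 - 2 = -6)
T(u, y) = 6/7 + y/7 (T(u, y) = -(-6 - y)/7 = 6/7 + y/7)
(-13 - 2*(-9))*T((3 + 3)*2, -3) = (-13 - 2*(-9))*(6/7 + (⅐)*(-3)) = (-13 + 18)*(6/7 - 3/7) = 5*(3/7) = 15/7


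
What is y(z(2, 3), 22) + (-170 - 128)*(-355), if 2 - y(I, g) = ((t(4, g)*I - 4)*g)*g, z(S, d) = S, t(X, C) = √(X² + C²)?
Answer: 107728 - 9680*√5 ≈ 86083.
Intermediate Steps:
t(X, C) = √(C² + X²)
y(I, g) = 2 - g²*(-4 + I*√(16 + g²)) (y(I, g) = 2 - (√(g² + 4²)*I - 4)*g*g = 2 - (√(g² + 16)*I - 4)*g*g = 2 - (√(16 + g²)*I - 4)*g*g = 2 - (I*√(16 + g²) - 4)*g*g = 2 - (-4 + I*√(16 + g²))*g*g = 2 - g*(-4 + I*√(16 + g²))*g = 2 - g²*(-4 + I*√(16 + g²)))
y(z(2, 3), 22) + (-170 - 128)*(-355) = (2 + 4*22² - 1*2*22²*√(16 + 22²)) + (-170 - 128)*(-355) = (2 + 4*484 - 1*2*484*√(16 + 484)) - 298*(-355) = (2 + 1936 - 1*2*484*√500) + 105790 = (2 + 1936 - 1*2*484*10*√5) + 105790 = (2 + 1936 - 9680*√5) + 105790 = (1938 - 9680*√5) + 105790 = 107728 - 9680*√5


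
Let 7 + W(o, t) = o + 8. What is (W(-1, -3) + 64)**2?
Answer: 4096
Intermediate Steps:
W(o, t) = 1 + o (W(o, t) = -7 + (o + 8) = -7 + (8 + o) = 1 + o)
(W(-1, -3) + 64)**2 = ((1 - 1) + 64)**2 = (0 + 64)**2 = 64**2 = 4096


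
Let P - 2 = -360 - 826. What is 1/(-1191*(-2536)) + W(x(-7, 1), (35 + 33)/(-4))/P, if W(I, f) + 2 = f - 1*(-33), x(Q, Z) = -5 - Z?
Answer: -2642755/223507824 ≈ -0.011824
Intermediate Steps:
W(I, f) = 31 + f (W(I, f) = -2 + (f - 1*(-33)) = -2 + (f + 33) = -2 + (33 + f) = 31 + f)
P = -1184 (P = 2 + (-360 - 826) = 2 - 1186 = -1184)
1/(-1191*(-2536)) + W(x(-7, 1), (35 + 33)/(-4))/P = 1/(-1191*(-2536)) + (31 + (35 + 33)/(-4))/(-1184) = -1/1191*(-1/2536) + (31 + 68*(-¼))*(-1/1184) = 1/3020376 + (31 - 17)*(-1/1184) = 1/3020376 + 14*(-1/1184) = 1/3020376 - 7/592 = -2642755/223507824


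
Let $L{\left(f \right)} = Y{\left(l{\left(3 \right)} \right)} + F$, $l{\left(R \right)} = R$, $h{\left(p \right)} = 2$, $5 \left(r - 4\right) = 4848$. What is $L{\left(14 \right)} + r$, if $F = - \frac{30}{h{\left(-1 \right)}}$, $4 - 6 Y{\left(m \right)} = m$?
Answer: $\frac{28763}{30} \approx 958.77$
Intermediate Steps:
$r = \frac{4868}{5}$ ($r = 4 + \frac{1}{5} \cdot 4848 = 4 + \frac{4848}{5} = \frac{4868}{5} \approx 973.6$)
$Y{\left(m \right)} = \frac{2}{3} - \frac{m}{6}$
$F = -15$ ($F = - \frac{30}{2} = \left(-30\right) \frac{1}{2} = -15$)
$L{\left(f \right)} = - \frac{89}{6}$ ($L{\left(f \right)} = \left(\frac{2}{3} - \frac{1}{2}\right) - 15 = \frac{1}{6} - 15 = - \frac{89}{6}$)
$L{\left(14 \right)} + r = - \frac{89}{6} + \frac{4868}{5} = \frac{28763}{30}$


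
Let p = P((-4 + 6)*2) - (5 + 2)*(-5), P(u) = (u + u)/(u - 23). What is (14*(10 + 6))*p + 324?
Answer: 153324/19 ≈ 8069.7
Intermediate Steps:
P(u) = 2*u/(-23 + u) (P(u) = (2*u)/(-23 + u) = 2*u/(-23 + u))
p = 657/19 (p = 2*((-4 + 6)*2)/(-23 + (-4 + 6)*2) - (5 + 2)*(-5) = 2*(2*2)/(-23 + 2*2) - 7*(-5) = 2*4/(-23 + 4) - 1*(-35) = 2*4/(-19) + 35 = 2*4*(-1/19) + 35 = -8/19 + 35 = 657/19 ≈ 34.579)
(14*(10 + 6))*p + 324 = (14*(10 + 6))*(657/19) + 324 = (14*16)*(657/19) + 324 = 224*(657/19) + 324 = 147168/19 + 324 = 153324/19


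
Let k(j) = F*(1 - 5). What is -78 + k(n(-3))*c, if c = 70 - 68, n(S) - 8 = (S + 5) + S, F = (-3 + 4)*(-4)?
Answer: -46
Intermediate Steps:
F = -4 (F = 1*(-4) = -4)
n(S) = 13 + 2*S (n(S) = 8 + ((S + 5) + S) = 8 + ((5 + S) + S) = 8 + (5 + 2*S) = 13 + 2*S)
k(j) = 16 (k(j) = -4*(1 - 5) = -4*(-4) = 16)
c = 2
-78 + k(n(-3))*c = -78 + 16*2 = -78 + 32 = -46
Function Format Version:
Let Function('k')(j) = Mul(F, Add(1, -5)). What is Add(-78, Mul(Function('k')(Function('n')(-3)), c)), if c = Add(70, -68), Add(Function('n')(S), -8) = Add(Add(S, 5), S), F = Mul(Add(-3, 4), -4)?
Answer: -46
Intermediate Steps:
F = -4 (F = Mul(1, -4) = -4)
Function('n')(S) = Add(13, Mul(2, S)) (Function('n')(S) = Add(8, Add(Add(S, 5), S)) = Add(8, Add(Add(5, S), S)) = Add(8, Add(5, Mul(2, S))) = Add(13, Mul(2, S)))
Function('k')(j) = 16 (Function('k')(j) = Mul(-4, Add(1, -5)) = Mul(-4, -4) = 16)
c = 2
Add(-78, Mul(Function('k')(Function('n')(-3)), c)) = Add(-78, Mul(16, 2)) = Add(-78, 32) = -46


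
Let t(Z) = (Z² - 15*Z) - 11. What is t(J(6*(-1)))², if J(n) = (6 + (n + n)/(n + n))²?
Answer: 2739025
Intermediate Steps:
J(n) = 49 (J(n) = (6 + (2*n)/((2*n)))² = (6 + (2*n)*(1/(2*n)))² = (6 + 1)² = 7² = 49)
t(Z) = -11 + Z² - 15*Z
t(J(6*(-1)))² = (-11 + 49² - 15*49)² = (-11 + 2401 - 735)² = 1655² = 2739025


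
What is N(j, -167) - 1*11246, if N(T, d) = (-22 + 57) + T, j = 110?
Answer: -11101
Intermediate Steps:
N(T, d) = 35 + T
N(j, -167) - 1*11246 = (35 + 110) - 1*11246 = 145 - 11246 = -11101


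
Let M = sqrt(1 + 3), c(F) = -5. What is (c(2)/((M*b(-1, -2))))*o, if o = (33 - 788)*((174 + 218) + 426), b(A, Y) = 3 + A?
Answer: 1543975/2 ≈ 7.7199e+5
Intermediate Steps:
M = 2 (M = sqrt(4) = 2)
o = -617590 (o = -755*(392 + 426) = -755*818 = -617590)
(c(2)/((M*b(-1, -2))))*o = -5*1/(2*(3 - 1))*(-617590) = -5/(2*2)*(-617590) = -5/4*(-617590) = 1543975/2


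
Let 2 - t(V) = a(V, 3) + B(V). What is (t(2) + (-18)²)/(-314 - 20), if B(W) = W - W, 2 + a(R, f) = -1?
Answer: -329/334 ≈ -0.98503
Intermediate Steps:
a(R, f) = -3 (a(R, f) = -2 - 1 = -3)
B(W) = 0
t(V) = 5 (t(V) = 2 - (-3 + 0) = 2 - 1*(-3) = 2 + 3 = 5)
(t(2) + (-18)²)/(-314 - 20) = (5 + (-18)²)/(-314 - 20) = (5 + 324)/(-334) = 329*(-1/334) = -329/334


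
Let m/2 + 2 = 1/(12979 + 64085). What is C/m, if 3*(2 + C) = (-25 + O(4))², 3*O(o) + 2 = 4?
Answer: -67752100/1387143 ≈ -48.843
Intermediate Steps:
O(o) = ⅔ (O(o) = -⅔ + (⅓)*4 = -⅔ + 4/3 = ⅔)
C = 5275/27 (C = -2 + (-25 + ⅔)²/3 = -2 + (-73/3)²/3 = -2 + (⅓)*(5329/9) = -2 + 5329/27 = 5275/27 ≈ 195.37)
m = -154127/38532 (m = -4 + 2/(12979 + 64085) = -4 + 2/77064 = -4 + 2*(1/77064) = -4 + 1/38532 = -154127/38532 ≈ -4.0000)
C/m = 5275/(27*(-154127/38532)) = (5275/27)*(-38532/154127) = -67752100/1387143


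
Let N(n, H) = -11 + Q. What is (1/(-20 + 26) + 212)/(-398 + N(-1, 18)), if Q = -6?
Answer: -1273/2490 ≈ -0.51124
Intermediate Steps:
N(n, H) = -17 (N(n, H) = -11 - 6 = -17)
(1/(-20 + 26) + 212)/(-398 + N(-1, 18)) = (1/(-20 + 26) + 212)/(-398 - 17) = (1/6 + 212)/(-415) = (⅙ + 212)*(-1/415) = (1273/6)*(-1/415) = -1273/2490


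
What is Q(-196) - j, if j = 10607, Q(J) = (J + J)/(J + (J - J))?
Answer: -10605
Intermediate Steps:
Q(J) = 2 (Q(J) = (2*J)/(J + 0) = (2*J)/J = 2)
Q(-196) - j = 2 - 1*10607 = 2 - 10607 = -10605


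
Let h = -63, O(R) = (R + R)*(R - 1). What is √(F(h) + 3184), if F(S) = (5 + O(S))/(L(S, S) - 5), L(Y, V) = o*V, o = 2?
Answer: √53583585/131 ≈ 55.878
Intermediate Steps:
O(R) = 2*R*(-1 + R) (O(R) = (2*R)*(-1 + R) = 2*R*(-1 + R))
L(Y, V) = 2*V
F(S) = (5 + 2*S*(-1 + S))/(-5 + 2*S) (F(S) = (5 + 2*S*(-1 + S))/(2*S - 5) = (5 + 2*S*(-1 + S))/(-5 + 2*S))
√(F(h) + 3184) = √((5 + 2*(-63)*(-1 - 63))/(-5 + 2*(-63)) + 3184) = √((5 + 2*(-63)*(-64))/(-5 - 126) + 3184) = √((5 + 8064)/(-131) + 3184) = √(-1/131*8069 + 3184) = √(-8069/131 + 3184) = √(409035/131) = √53583585/131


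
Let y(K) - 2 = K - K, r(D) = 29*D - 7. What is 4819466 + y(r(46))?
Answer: 4819468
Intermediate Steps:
r(D) = -7 + 29*D
y(K) = 2 (y(K) = 2 + (K - K) = 2 + 0 = 2)
4819466 + y(r(46)) = 4819466 + 2 = 4819468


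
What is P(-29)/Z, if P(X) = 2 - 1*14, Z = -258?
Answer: 2/43 ≈ 0.046512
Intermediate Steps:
P(X) = -12 (P(X) = 2 - 14 = -12)
P(-29)/Z = -12/(-258) = -12*(-1/258) = 2/43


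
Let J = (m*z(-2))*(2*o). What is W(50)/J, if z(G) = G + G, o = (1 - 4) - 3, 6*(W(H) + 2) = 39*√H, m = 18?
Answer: -1/432 + 65*√2/1728 ≈ 0.050882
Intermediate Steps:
W(H) = -2 + 13*√H/2 (W(H) = -2 + (39*√H)/6 = -2 + 13*√H/2)
o = -6 (o = -3 - 3 = -6)
z(G) = 2*G
J = 864 (J = (18*(2*(-2)))*(2*(-6)) = (18*(-4))*(-12) = -72*(-12) = 864)
W(50)/J = (-2 + 13*√50/2)/864 = (-2 + 13*(5*√2)/2)*(1/864) = (-2 + 65*√2/2)*(1/864) = -1/432 + 65*√2/1728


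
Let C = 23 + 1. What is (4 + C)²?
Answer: 784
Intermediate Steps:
C = 24
(4 + C)² = (4 + 24)² = 28² = 784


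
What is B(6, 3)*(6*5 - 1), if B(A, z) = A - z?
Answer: 87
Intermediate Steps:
B(6, 3)*(6*5 - 1) = (6 - 1*3)*(6*5 - 1) = (6 - 3)*(30 - 1) = 3*29 = 87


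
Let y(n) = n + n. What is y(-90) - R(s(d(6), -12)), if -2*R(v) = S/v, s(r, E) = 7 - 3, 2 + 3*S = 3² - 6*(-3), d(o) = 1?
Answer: -4295/24 ≈ -178.96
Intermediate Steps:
S = 25/3 (S = -⅔ + (3² - 6*(-3))/3 = -⅔ + (9 + 18)/3 = -⅔ + (⅓)*27 = -⅔ + 9 = 25/3 ≈ 8.3333)
s(r, E) = 4
R(v) = -25/(6*v)
y(n) = 2*n
y(-90) - R(s(d(6), -12)) = 2*(-90) - (-25)/(6*4) = -180 - (-25)/(6*4) = -180 - 1*(-25/24) = -180 + 25/24 = -4295/24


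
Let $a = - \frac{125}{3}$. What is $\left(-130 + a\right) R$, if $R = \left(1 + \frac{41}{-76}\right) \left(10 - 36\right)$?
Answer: $\frac{234325}{114} \approx 2055.5$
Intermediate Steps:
$a = - \frac{125}{3}$ ($a = \left(-125\right) \frac{1}{3} = - \frac{125}{3} \approx -41.667$)
$R = - \frac{455}{38}$ ($R = \left(1 + 41 \left(- \frac{1}{76}\right)\right) \left(-26\right) = \left(1 - \frac{41}{76}\right) \left(-26\right) = \frac{35}{76} \left(-26\right) = - \frac{455}{38} \approx -11.974$)
$\left(-130 + a\right) R = \left(-130 - \frac{125}{3}\right) \left(- \frac{455}{38}\right) = \left(- \frac{515}{3}\right) \left(- \frac{455}{38}\right) = \frac{234325}{114}$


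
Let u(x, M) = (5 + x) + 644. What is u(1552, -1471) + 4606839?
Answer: 4609040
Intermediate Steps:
u(x, M) = 649 + x
u(1552, -1471) + 4606839 = (649 + 1552) + 4606839 = 2201 + 4606839 = 4609040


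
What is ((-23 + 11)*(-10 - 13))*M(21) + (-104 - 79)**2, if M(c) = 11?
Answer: 36525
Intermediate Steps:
((-23 + 11)*(-10 - 13))*M(21) + (-104 - 79)**2 = ((-23 + 11)*(-10 - 13))*11 + (-104 - 79)**2 = -12*(-23)*11 + (-183)**2 = 276*11 + 33489 = 3036 + 33489 = 36525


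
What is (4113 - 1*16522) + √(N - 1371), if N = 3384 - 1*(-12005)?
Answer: -12409 + √14018 ≈ -12291.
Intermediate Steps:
N = 15389 (N = 3384 + 12005 = 15389)
(4113 - 1*16522) + √(N - 1371) = (4113 - 1*16522) + √(15389 - 1371) = (4113 - 16522) + √14018 = -12409 + √14018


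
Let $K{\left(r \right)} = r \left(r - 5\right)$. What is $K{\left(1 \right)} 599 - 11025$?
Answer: $-13421$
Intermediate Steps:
$K{\left(r \right)} = r \left(-5 + r\right)$
$K{\left(1 \right)} 599 - 11025 = 1 \left(-5 + 1\right) 599 - 11025 = 1 \left(-4\right) 599 - 11025 = \left(-4\right) 599 - 11025 = -2396 - 11025 = -13421$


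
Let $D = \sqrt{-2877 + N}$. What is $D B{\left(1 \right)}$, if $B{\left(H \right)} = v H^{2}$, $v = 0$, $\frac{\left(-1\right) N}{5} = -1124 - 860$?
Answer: $0$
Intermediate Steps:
$N = 9920$ ($N = - 5 \left(-1124 - 860\right) = \left(-5\right) \left(-1984\right) = 9920$)
$B{\left(H \right)} = 0$ ($B{\left(H \right)} = 0 H^{2} = 0$)
$D = \sqrt{7043}$ ($D = \sqrt{-2877 + 9920} = \sqrt{7043} \approx 83.923$)
$D B{\left(1 \right)} = \sqrt{7043} \cdot 0 = 0$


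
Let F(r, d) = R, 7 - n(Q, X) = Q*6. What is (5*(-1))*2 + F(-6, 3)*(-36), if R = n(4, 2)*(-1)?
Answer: -622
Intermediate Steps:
n(Q, X) = 7 - 6*Q (n(Q, X) = 7 - Q*6 = 7 - 6*Q)
R = 17 (R = (7 - 6*4)*(-1) = (7 - 24)*(-1) = -17*(-1) = 17)
F(r, d) = 17
(5*(-1))*2 + F(-6, 3)*(-36) = (5*(-1))*2 + 17*(-36) = -5*2 - 612 = -10 - 612 = -622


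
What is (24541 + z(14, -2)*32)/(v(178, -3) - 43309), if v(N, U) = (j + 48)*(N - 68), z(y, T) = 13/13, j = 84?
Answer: -24573/28789 ≈ -0.85355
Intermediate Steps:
z(y, T) = 1 (z(y, T) = 13*(1/13) = 1)
v(N, U) = -8976 + 132*N (v(N, U) = (84 + 48)*(N - 68) = 132*(-68 + N) = -8976 + 132*N)
(24541 + z(14, -2)*32)/(v(178, -3) - 43309) = (24541 + 1*32)/((-8976 + 132*178) - 43309) = (24541 + 32)/((-8976 + 23496) - 43309) = 24573/(14520 - 43309) = 24573/(-28789) = 24573*(-1/28789) = -24573/28789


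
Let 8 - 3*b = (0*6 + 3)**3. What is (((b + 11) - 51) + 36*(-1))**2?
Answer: 61009/9 ≈ 6778.8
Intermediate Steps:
b = -19/3 (b = 8/3 - (0*6 + 3)**3/3 = 8/3 - (0 + 3)**3/3 = 8/3 - 1/3*3**3 = 8/3 - 1/3*27 = 8/3 - 9 = -19/3 ≈ -6.3333)
(((b + 11) - 51) + 36*(-1))**2 = (((-19/3 + 11) - 51) + 36*(-1))**2 = ((14/3 - 51) - 36)**2 = (-139/3 - 36)**2 = (-247/3)**2 = 61009/9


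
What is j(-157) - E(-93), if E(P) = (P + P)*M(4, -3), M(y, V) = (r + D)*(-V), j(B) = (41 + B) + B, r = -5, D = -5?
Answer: -5853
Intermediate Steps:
j(B) = 41 + 2*B
M(y, V) = 10*V (M(y, V) = (-5 - 5)*(-V) = -(-10)*V = 10*V)
E(P) = -60*P (E(P) = (P + P)*(10*(-3)) = (2*P)*(-30) = -60*P)
j(-157) - E(-93) = (41 + 2*(-157)) - (-60)*(-93) = (41 - 314) - 1*5580 = -273 - 5580 = -5853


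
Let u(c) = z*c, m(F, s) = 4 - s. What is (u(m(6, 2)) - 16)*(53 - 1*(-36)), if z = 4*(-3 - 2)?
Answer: -4984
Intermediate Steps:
z = -20 (z = 4*(-5) = -20)
u(c) = -20*c
(u(m(6, 2)) - 16)*(53 - 1*(-36)) = (-20*(4 - 1*2) - 16)*(53 - 1*(-36)) = (-20*(4 - 2) - 16)*(53 + 36) = (-20*2 - 16)*89 = (-40 - 16)*89 = -56*89 = -4984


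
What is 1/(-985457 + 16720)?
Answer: -1/968737 ≈ -1.0323e-6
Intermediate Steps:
1/(-985457 + 16720) = 1/(-968737) = -1/968737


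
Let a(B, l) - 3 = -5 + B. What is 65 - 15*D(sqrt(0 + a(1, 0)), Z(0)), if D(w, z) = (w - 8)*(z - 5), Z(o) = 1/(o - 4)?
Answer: -565 + 315*I/4 ≈ -565.0 + 78.75*I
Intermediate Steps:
a(B, l) = -2 + B (a(B, l) = 3 + (-5 + B) = -2 + B)
Z(o) = 1/(-4 + o)
D(w, z) = (-8 + w)*(-5 + z)
65 - 15*D(sqrt(0 + a(1, 0)), Z(0)) = 65 - 15*(40 - 8/(-4 + 0) - 5*sqrt(0 + (-2 + 1)) + sqrt(0 + (-2 + 1))/(-4 + 0)) = 65 - 15*(40 - 8/(-4) - 5*sqrt(0 - 1) + sqrt(0 - 1)/(-4)) = 65 - 15*(40 - 8*(-1/4) - 5*I + sqrt(-1)*(-1/4)) = 65 - 15*(40 + 2 - 5*I + I*(-1/4)) = 65 - 15*(40 + 2 - 5*I - I/4) = 65 - 15*(42 - 21*I/4) = 65 + (-630 + 315*I/4) = -565 + 315*I/4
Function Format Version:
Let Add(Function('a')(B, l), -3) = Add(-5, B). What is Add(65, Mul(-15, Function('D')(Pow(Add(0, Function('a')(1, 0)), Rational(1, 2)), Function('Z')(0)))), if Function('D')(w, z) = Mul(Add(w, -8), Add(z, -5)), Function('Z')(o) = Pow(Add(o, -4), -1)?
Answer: Add(-565, Mul(Rational(315, 4), I)) ≈ Add(-565.00, Mul(78.750, I))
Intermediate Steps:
Function('a')(B, l) = Add(-2, B) (Function('a')(B, l) = Add(3, Add(-5, B)) = Add(-2, B))
Function('Z')(o) = Pow(Add(-4, o), -1)
Function('D')(w, z) = Mul(Add(-8, w), Add(-5, z))
Add(65, Mul(-15, Function('D')(Pow(Add(0, Function('a')(1, 0)), Rational(1, 2)), Function('Z')(0)))) = Add(65, Mul(-15, Add(40, Mul(-8, Pow(Add(-4, 0), -1)), Mul(-5, Pow(Add(0, Add(-2, 1)), Rational(1, 2))), Mul(Pow(Add(0, Add(-2, 1)), Rational(1, 2)), Pow(Add(-4, 0), -1))))) = Add(65, Mul(-15, Add(40, Mul(-8, Pow(-4, -1)), Mul(-5, Pow(Add(0, -1), Rational(1, 2))), Mul(Pow(Add(0, -1), Rational(1, 2)), Pow(-4, -1))))) = Add(65, Mul(-15, Add(40, Mul(-8, Rational(-1, 4)), Mul(-5, Pow(-1, Rational(1, 2))), Mul(Pow(-1, Rational(1, 2)), Rational(-1, 4))))) = Add(65, Mul(-15, Add(40, 2, Mul(-5, I), Mul(I, Rational(-1, 4))))) = Add(65, Mul(-15, Add(40, 2, Mul(-5, I), Mul(Rational(-1, 4), I)))) = Add(65, Mul(-15, Add(42, Mul(Rational(-21, 4), I)))) = Add(65, Add(-630, Mul(Rational(315, 4), I))) = Add(-565, Mul(Rational(315, 4), I))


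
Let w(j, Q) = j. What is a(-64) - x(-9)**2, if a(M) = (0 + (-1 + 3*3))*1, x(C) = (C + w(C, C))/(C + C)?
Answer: 7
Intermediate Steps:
x(C) = 1 (x(C) = (C + C)/(C + C) = (2*C)/((2*C)) = (2*C)*(1/(2*C)) = 1)
a(M) = 8 (a(M) = (0 + (-1 + 9))*1 = (0 + 8)*1 = 8*1 = 8)
a(-64) - x(-9)**2 = 8 - 1*1**2 = 8 - 1*1 = 8 - 1 = 7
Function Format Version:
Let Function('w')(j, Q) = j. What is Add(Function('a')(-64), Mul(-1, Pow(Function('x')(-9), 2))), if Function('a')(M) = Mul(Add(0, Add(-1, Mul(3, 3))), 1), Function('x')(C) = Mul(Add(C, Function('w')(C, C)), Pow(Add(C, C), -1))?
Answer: 7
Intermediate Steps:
Function('x')(C) = 1 (Function('x')(C) = Mul(Add(C, C), Pow(Add(C, C), -1)) = Mul(Mul(2, C), Pow(Mul(2, C), -1)) = Mul(Mul(2, C), Mul(Rational(1, 2), Pow(C, -1))) = 1)
Function('a')(M) = 8 (Function('a')(M) = Mul(Add(0, Add(-1, 9)), 1) = Mul(Add(0, 8), 1) = Mul(8, 1) = 8)
Add(Function('a')(-64), Mul(-1, Pow(Function('x')(-9), 2))) = Add(8, Mul(-1, Pow(1, 2))) = Add(8, Mul(-1, 1)) = Add(8, -1) = 7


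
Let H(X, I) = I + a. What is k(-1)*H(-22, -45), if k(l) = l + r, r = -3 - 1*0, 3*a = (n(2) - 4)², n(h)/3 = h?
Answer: 524/3 ≈ 174.67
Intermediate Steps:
n(h) = 3*h
a = 4/3 (a = (3*2 - 4)²/3 = (6 - 4)²/3 = (⅓)*2² = (⅓)*4 = 4/3 ≈ 1.3333)
r = -3 (r = -3 + 0 = -3)
H(X, I) = 4/3 + I (H(X, I) = I + 4/3 = 4/3 + I)
k(l) = -3 + l (k(l) = l - 3 = -3 + l)
k(-1)*H(-22, -45) = (-3 - 1)*(4/3 - 45) = -4*(-131/3) = 524/3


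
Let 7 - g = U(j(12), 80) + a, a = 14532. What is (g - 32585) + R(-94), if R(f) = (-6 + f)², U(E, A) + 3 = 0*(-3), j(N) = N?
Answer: -37107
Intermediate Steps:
U(E, A) = -3 (U(E, A) = -3 + 0*(-3) = -3 + 0 = -3)
g = -14522 (g = 7 - (-3 + 14532) = 7 - 1*14529 = 7 - 14529 = -14522)
(g - 32585) + R(-94) = (-14522 - 32585) + (-6 - 94)² = -47107 + (-100)² = -47107 + 10000 = -37107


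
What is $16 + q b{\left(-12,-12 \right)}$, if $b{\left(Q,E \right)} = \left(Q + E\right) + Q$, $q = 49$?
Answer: $-1748$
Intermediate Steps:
$b{\left(Q,E \right)} = E + 2 Q$ ($b{\left(Q,E \right)} = \left(E + Q\right) + Q = E + 2 Q$)
$16 + q b{\left(-12,-12 \right)} = 16 + 49 \left(-12 + 2 \left(-12\right)\right) = 16 + 49 \left(-12 - 24\right) = 16 + 49 \left(-36\right) = 16 - 1764 = -1748$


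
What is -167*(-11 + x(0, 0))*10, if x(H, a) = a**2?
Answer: 18370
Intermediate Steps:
-167*(-11 + x(0, 0))*10 = -167*(-11 + 0**2)*10 = -167*(-11 + 0)*10 = -(-1837)*10 = -167*(-110) = 18370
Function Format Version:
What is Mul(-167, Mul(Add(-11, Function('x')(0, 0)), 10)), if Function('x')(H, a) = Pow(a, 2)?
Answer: 18370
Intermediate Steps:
Mul(-167, Mul(Add(-11, Function('x')(0, 0)), 10)) = Mul(-167, Mul(Add(-11, Pow(0, 2)), 10)) = Mul(-167, Mul(Add(-11, 0), 10)) = Mul(-167, Mul(-11, 10)) = Mul(-167, -110) = 18370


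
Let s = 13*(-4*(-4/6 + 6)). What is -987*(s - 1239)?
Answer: 1496621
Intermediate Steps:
s = -832/3 (s = 13*(-4*(-4*⅙ + 6)) = 13*(-4*(-⅔ + 6)) = 13*(-4*16/3) = 13*(-64/3) = -832/3 ≈ -277.33)
-987*(s - 1239) = -987*(-832/3 - 1239) = -987*(-4549/3) = 1496621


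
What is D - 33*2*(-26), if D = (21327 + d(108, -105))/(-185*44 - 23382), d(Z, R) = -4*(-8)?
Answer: 54070393/31522 ≈ 1715.3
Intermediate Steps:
d(Z, R) = 32
D = -21359/31522 (D = (21327 + 32)/(-185*44 - 23382) = 21359/(-8140 - 23382) = 21359/(-31522) = 21359*(-1/31522) = -21359/31522 ≈ -0.67759)
D - 33*2*(-26) = -21359/31522 - 33*2*(-26) = -21359/31522 - 66*(-26) = -21359/31522 - 1*(-1716) = -21359/31522 + 1716 = 54070393/31522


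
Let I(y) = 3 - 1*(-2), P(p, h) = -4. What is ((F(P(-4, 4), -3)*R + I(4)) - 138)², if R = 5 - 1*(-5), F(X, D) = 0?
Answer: 17689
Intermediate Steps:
I(y) = 5 (I(y) = 3 + 2 = 5)
R = 10 (R = 5 + 5 = 10)
((F(P(-4, 4), -3)*R + I(4)) - 138)² = ((0*10 + 5) - 138)² = ((0 + 5) - 138)² = (5 - 138)² = (-133)² = 17689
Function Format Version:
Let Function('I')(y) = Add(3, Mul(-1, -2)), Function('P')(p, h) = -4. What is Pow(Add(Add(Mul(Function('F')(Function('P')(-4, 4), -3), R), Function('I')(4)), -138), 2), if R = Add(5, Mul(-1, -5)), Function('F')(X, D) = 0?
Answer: 17689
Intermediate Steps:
Function('I')(y) = 5 (Function('I')(y) = Add(3, 2) = 5)
R = 10 (R = Add(5, 5) = 10)
Pow(Add(Add(Mul(Function('F')(Function('P')(-4, 4), -3), R), Function('I')(4)), -138), 2) = Pow(Add(Add(Mul(0, 10), 5), -138), 2) = Pow(Add(Add(0, 5), -138), 2) = Pow(Add(5, -138), 2) = Pow(-133, 2) = 17689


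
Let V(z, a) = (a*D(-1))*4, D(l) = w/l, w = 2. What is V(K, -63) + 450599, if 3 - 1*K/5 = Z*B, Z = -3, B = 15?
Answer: 451103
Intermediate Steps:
D(l) = 2/l
K = 240 (K = 15 - (-15)*15 = 15 - 5*(-45) = 15 + 225 = 240)
V(z, a) = -8*a (V(z, a) = (a*(2/(-1)))*4 = (a*(2*(-1)))*4 = (a*(-2))*4 = -2*a*4 = -8*a)
V(K, -63) + 450599 = -8*(-63) + 450599 = 504 + 450599 = 451103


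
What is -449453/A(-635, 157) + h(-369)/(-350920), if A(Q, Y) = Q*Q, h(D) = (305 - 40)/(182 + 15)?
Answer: -48931259947/43898337400 ≈ -1.1146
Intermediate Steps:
h(D) = 265/197
A(Q, Y) = Q²
-449453/A(-635, 157) + h(-369)/(-350920) = -449453/((-635)²) + (265/197)/(-350920) = -449453/403225 + (265/197)*(-1/350920) = -449453*1/403225 - 53/13826248 = -3539/3175 - 53/13826248 = -48931259947/43898337400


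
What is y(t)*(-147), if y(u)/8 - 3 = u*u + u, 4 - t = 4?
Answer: -3528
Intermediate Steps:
t = 0 (t = 4 - 1*4 = 4 - 4 = 0)
y(u) = 24 + 8*u + 8*u² (y(u) = 24 + 8*(u*u + u) = 24 + 8*(u² + u) = 24 + 8*(u + u²) = 24 + (8*u + 8*u²) = 24 + 8*u + 8*u²)
y(t)*(-147) = (24 + 8*0 + 8*0²)*(-147) = (24 + 0 + 8*0)*(-147) = (24 + 0 + 0)*(-147) = 24*(-147) = -3528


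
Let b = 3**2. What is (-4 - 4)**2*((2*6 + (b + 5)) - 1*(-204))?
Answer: 14720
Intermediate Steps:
b = 9
(-4 - 4)**2*((2*6 + (b + 5)) - 1*(-204)) = (-4 - 4)**2*((2*6 + (9 + 5)) - 1*(-204)) = (-8)**2*((12 + 14) + 204) = 64*(26 + 204) = 64*230 = 14720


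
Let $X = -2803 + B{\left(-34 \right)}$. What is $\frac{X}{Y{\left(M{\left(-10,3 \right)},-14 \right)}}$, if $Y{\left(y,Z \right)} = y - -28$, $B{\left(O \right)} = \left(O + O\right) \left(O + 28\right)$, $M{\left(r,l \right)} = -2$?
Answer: $- \frac{2395}{26} \approx -92.115$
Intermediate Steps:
$B{\left(O \right)} = 2 O \left(28 + O\right)$
$Y{\left(y,Z \right)} = 28 + y$ ($Y{\left(y,Z \right)} = y + 28 = 28 + y$)
$X = -2395$ ($X = -2803 + 2 \left(-34\right) \left(28 - 34\right) = -2803 + 2 \left(-34\right) \left(-6\right) = -2803 + 408 = -2395$)
$\frac{X}{Y{\left(M{\left(-10,3 \right)},-14 \right)}} = - \frac{2395}{28 - 2} = - \frac{2395}{26}$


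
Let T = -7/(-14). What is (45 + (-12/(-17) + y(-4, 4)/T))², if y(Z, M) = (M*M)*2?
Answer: 3478225/289 ≈ 12035.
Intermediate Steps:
y(Z, M) = 2*M² (y(Z, M) = M²*2 = 2*M²)
T = ½ (T = -7*(-1/14) = ½ ≈ 0.50000)
(45 + (-12/(-17) + y(-4, 4)/T))² = (45 + (-12/(-17) + (2*4²)/(½)))² = (45 + (-12*(-1/17) + (2*16)*2))² = (45 + (12/17 + 32*2))² = (45 + (12/17 + 64))² = (45 + 1100/17)² = (1865/17)² = 3478225/289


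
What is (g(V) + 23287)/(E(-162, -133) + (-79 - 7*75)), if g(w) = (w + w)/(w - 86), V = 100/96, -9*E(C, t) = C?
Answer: -47482143/1194854 ≈ -39.739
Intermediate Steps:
E(C, t) = -C/9
V = 25/24 (V = 100*(1/96) = 25/24 ≈ 1.0417)
g(w) = 2*w/(-86 + w) (g(w) = (2*w)/(-86 + w) = 2*w/(-86 + w))
(g(V) + 23287)/(E(-162, -133) + (-79 - 7*75)) = (2*(25/24)/(-86 + 25/24) + 23287)/(-1/9*(-162) + (-79 - 7*75)) = (2*(25/24)/(-2039/24) + 23287)/(18 + (-79 - 525)) = (2*(25/24)*(-24/2039) + 23287)/(18 - 604) = (-50/2039 + 23287)/(-586) = (47482143/2039)*(-1/586) = -47482143/1194854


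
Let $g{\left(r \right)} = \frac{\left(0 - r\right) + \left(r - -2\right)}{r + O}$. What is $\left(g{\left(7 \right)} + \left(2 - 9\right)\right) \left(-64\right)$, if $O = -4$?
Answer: $\frac{1216}{3} \approx 405.33$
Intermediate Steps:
$g{\left(r \right)} = \frac{2}{-4 + r}$ ($g{\left(r \right)} = \frac{\left(0 - r\right) + \left(r - -2\right)}{r - 4} = \frac{- r + \left(r + 2\right)}{-4 + r} = \frac{- r + \left(2 + r\right)}{-4 + r} = \frac{2}{-4 + r}$)
$\left(g{\left(7 \right)} + \left(2 - 9\right)\right) \left(-64\right) = \left(\frac{2}{-4 + 7} + \left(2 - 9\right)\right) \left(-64\right) = \left(\frac{2}{3} + \left(2 - 9\right)\right) \left(-64\right) = \left(2 \cdot \frac{1}{3} - 7\right) \left(-64\right) = \left(\frac{2}{3} - 7\right) \left(-64\right) = \left(- \frac{19}{3}\right) \left(-64\right) = \frac{1216}{3}$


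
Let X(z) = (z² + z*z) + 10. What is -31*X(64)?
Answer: -254262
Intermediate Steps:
X(z) = 10 + 2*z² (X(z) = (z² + z²) + 10 = 2*z² + 10 = 10 + 2*z²)
-31*X(64) = -31*(10 + 2*64²) = -31*(10 + 2*4096) = -31*(10 + 8192) = -31*8202 = -254262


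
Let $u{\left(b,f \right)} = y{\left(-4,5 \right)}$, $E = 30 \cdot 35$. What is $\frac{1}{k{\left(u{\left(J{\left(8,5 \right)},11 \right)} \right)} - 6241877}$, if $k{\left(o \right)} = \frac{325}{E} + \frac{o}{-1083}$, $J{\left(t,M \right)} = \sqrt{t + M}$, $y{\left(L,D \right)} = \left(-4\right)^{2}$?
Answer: $- \frac{15162}{94639334605} \approx -1.6021 \cdot 10^{-7}$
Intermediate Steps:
$E = 1050$
$y{\left(L,D \right)} = 16$
$J{\left(t,M \right)} = \sqrt{M + t}$
$u{\left(b,f \right)} = 16$
$k{\left(o \right)} = \frac{13}{42} - \frac{o}{1083}$ ($k{\left(o \right)} = \frac{325}{1050} + \frac{o}{-1083} = 325 \cdot \frac{1}{1050} + o \left(- \frac{1}{1083}\right) = \frac{13}{42} - \frac{o}{1083}$)
$\frac{1}{k{\left(u{\left(J{\left(8,5 \right)},11 \right)} \right)} - 6241877} = \frac{1}{\left(\frac{13}{42} - \frac{16}{1083}\right) - 6241877} = \frac{1}{\frac{4469}{15162} - 6241877} = \frac{1}{- \frac{94639334605}{15162}} = - \frac{15162}{94639334605}$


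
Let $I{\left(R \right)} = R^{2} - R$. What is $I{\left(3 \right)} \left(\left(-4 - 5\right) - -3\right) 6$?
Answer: $-216$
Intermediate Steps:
$I{\left(3 \right)} \left(\left(-4 - 5\right) - -3\right) 6 = 3 \left(-1 + 3\right) \left(\left(-4 - 5\right) - -3\right) 6 = 3 \cdot 2 \left(-9 + 3\right) 6 = 6 \left(-6\right) 6 = \left(-36\right) 6 = -216$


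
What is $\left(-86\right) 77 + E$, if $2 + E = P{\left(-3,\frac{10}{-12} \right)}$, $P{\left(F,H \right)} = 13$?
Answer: $-6611$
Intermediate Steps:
$E = 11$ ($E = -2 + 13 = 11$)
$\left(-86\right) 77 + E = \left(-86\right) 77 + 11 = -6622 + 11 = -6611$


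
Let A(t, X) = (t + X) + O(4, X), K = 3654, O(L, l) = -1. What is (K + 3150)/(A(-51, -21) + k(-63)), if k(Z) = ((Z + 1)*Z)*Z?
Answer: -6804/246151 ≈ -0.027642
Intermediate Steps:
k(Z) = Z²*(1 + Z) (k(Z) = ((1 + Z)*Z)*Z = (Z*(1 + Z))*Z = Z²*(1 + Z))
A(t, X) = -1 + X + t (A(t, X) = (t + X) - 1 = (X + t) - 1 = -1 + X + t)
(K + 3150)/(A(-51, -21) + k(-63)) = (3654 + 3150)/((-1 - 21 - 51) + (-63)²*(1 - 63)) = 6804/(-73 + 3969*(-62)) = 6804/(-73 - 246078) = 6804/(-246151) = 6804*(-1/246151) = -6804/246151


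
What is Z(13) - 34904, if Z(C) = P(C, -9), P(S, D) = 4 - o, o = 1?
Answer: -34901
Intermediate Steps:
P(S, D) = 3 (P(S, D) = 4 - 1*1 = 4 - 1 = 3)
Z(C) = 3
Z(13) - 34904 = 3 - 34904 = -34901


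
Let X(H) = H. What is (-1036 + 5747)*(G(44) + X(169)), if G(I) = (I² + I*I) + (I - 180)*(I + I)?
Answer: -37344097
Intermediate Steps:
G(I) = 2*I² + 2*I*(-180 + I) (G(I) = (I² + I²) + (-180 + I)*(2*I) = 2*I² + 2*I*(-180 + I))
(-1036 + 5747)*(G(44) + X(169)) = (-1036 + 5747)*(4*44*(-90 + 44) + 169) = 4711*(4*44*(-46) + 169) = 4711*(-8096 + 169) = 4711*(-7927) = -37344097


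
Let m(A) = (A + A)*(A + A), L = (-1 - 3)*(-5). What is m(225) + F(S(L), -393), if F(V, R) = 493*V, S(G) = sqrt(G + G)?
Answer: 202500 + 986*sqrt(10) ≈ 2.0562e+5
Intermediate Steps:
L = 20 (L = -4*(-5) = 20)
m(A) = 4*A**2 (m(A) = (2*A)*(2*A) = 4*A**2)
S(G) = sqrt(2)*sqrt(G) (S(G) = sqrt(2*G) = sqrt(2)*sqrt(G))
m(225) + F(S(L), -393) = 4*225**2 + 493*(sqrt(2)*sqrt(20)) = 4*50625 + 493*(sqrt(2)*(2*sqrt(5))) = 202500 + 493*(2*sqrt(10)) = 202500 + 986*sqrt(10)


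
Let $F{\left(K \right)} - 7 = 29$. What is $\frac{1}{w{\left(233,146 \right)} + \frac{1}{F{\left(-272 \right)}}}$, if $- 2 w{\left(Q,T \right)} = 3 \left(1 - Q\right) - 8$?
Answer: $\frac{36}{12673} \approx 0.0028407$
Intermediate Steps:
$F{\left(K \right)} = 36$ ($F{\left(K \right)} = 7 + 29 = 36$)
$w{\left(Q,T \right)} = \frac{5}{2} + \frac{3 Q}{2}$ ($w{\left(Q,T \right)} = - \frac{3 \left(1 - Q\right) - 8}{2} = - \frac{\left(3 - 3 Q\right) - 8}{2} = - \frac{-5 - 3 Q}{2} = \frac{5}{2} + \frac{3 Q}{2}$)
$\frac{1}{w{\left(233,146 \right)} + \frac{1}{F{\left(-272 \right)}}} = \frac{1}{\left(\frac{5}{2} + \frac{3}{2} \cdot 233\right) + \frac{1}{36}} = \frac{1}{\left(\frac{5}{2} + \frac{699}{2}\right) + \frac{1}{36}} = \frac{1}{352 + \frac{1}{36}} = \frac{1}{\frac{12673}{36}} = \frac{36}{12673}$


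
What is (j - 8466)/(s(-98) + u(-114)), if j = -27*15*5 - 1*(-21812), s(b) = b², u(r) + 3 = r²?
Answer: 11321/22597 ≈ 0.50100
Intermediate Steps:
u(r) = -3 + r²
j = 19787 (j = -405*5 + 21812 = -2025 + 21812 = 19787)
(j - 8466)/(s(-98) + u(-114)) = (19787 - 8466)/((-98)² + (-3 + (-114)²)) = 11321/(9604 + (-3 + 12996)) = 11321/(9604 + 12993) = 11321/22597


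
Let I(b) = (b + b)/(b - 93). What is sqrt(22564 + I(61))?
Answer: 3*sqrt(40107)/4 ≈ 150.20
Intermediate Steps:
I(b) = 2*b/(-93 + b) (I(b) = (2*b)/(-93 + b) = 2*b/(-93 + b))
sqrt(22564 + I(61)) = sqrt(22564 + 2*61/(-93 + 61)) = sqrt(22564 + 2*61/(-32)) = sqrt(22564 + 2*61*(-1/32)) = sqrt(22564 - 61/16) = sqrt(360963/16) = 3*sqrt(40107)/4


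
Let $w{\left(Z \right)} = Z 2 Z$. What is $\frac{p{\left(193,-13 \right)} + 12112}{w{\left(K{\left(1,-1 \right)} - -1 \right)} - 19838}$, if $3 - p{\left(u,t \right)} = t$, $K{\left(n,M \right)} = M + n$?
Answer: $- \frac{3032}{4959} \approx -0.61141$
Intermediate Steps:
$p{\left(u,t \right)} = 3 - t$
$w{\left(Z \right)} = 2 Z^{2}$ ($w{\left(Z \right)} = 2 Z Z = 2 Z^{2}$)
$\frac{p{\left(193,-13 \right)} + 12112}{w{\left(K{\left(1,-1 \right)} - -1 \right)} - 19838} = \frac{\left(3 - -13\right) + 12112}{2 \left(\left(-1 + 1\right) - -1\right)^{2} - 19838} = \frac{\left(3 + 13\right) + 12112}{2 \left(0 + 1\right)^{2} - 19838} = \frac{16 + 12112}{2 \cdot 1^{2} - 19838} = \frac{12128}{2 \cdot 1 - 19838} = \frac{12128}{2 - 19838} = \frac{12128}{-19836} = 12128 \left(- \frac{1}{19836}\right) = - \frac{3032}{4959}$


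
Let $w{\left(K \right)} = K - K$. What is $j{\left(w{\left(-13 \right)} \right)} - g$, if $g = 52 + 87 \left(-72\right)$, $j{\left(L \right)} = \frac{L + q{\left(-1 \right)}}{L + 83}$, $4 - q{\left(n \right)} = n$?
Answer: $\frac{515601}{83} \approx 6212.1$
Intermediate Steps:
$w{\left(K \right)} = 0$
$q{\left(n \right)} = 4 - n$
$j{\left(L \right)} = \frac{5 + L}{83 + L}$ ($j{\left(L \right)} = \frac{L + \left(4 - -1\right)}{L + 83} = \frac{L + \left(4 + 1\right)}{83 + L} = \frac{L + 5}{83 + L} = \frac{5 + L}{83 + L}$)
$g = -6212$ ($g = 52 - 6264 = -6212$)
$j{\left(w{\left(-13 \right)} \right)} - g = \frac{5 + 0}{83 + 0} - -6212 = \frac{1}{83} \cdot 5 + 6212 = \frac{5}{83} + 6212 = \frac{515601}{83}$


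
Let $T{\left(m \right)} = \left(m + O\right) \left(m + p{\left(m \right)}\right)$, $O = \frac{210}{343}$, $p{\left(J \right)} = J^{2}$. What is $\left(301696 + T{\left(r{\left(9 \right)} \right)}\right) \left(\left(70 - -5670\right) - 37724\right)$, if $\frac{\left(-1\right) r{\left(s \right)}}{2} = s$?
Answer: $- \frac{464484185728}{49} \approx -9.4793 \cdot 10^{9}$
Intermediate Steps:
$O = \frac{30}{49}$ ($O = 210 \cdot \frac{1}{343} = \frac{30}{49} \approx 0.61224$)
$r{\left(s \right)} = - 2 s$
$T{\left(m \right)} = \left(\frac{30}{49} + m\right) \left(m + m^{2}\right)$ ($T{\left(m \right)} = \left(m + \frac{30}{49}\right) \left(m + m^{2}\right) = \left(\frac{30}{49} + m\right) \left(m + m^{2}\right)$)
$\left(301696 + T{\left(r{\left(9 \right)} \right)}\right) \left(\left(70 - -5670\right) - 37724\right) = \left(301696 + \frac{\left(-2\right) 9 \left(30 + 49 \left(\left(-2\right) 9\right)^{2} + 79 \left(\left(-2\right) 9\right)\right)}{49}\right) \left(\left(70 - -5670\right) - 37724\right) = \left(301696 + \frac{1}{49} \left(-18\right) \left(30 + 49 \left(-18\right)^{2} + 79 \left(-18\right)\right)\right) \left(\left(70 + 5670\right) - 37724\right) = \left(301696 + \frac{1}{49} \left(-18\right) \left(30 + 49 \cdot 324 - 1422\right)\right) \left(5740 - 37724\right) = \left(301696 + \frac{1}{49} \left(-18\right) \left(30 + 15876 - 1422\right)\right) \left(-31984\right) = \left(301696 + \frac{1}{49} \left(-18\right) 14484\right) \left(-31984\right) = \left(301696 - \frac{260712}{49}\right) \left(-31984\right) = \frac{14522392}{49} \left(-31984\right) = - \frac{464484185728}{49}$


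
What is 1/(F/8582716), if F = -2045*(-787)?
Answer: 8582716/1609415 ≈ 5.3328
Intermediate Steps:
F = 1609415
1/(F/8582716) = 1/(1609415/8582716) = 8582716/1609415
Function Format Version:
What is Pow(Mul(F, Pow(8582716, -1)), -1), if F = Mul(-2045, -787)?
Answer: Rational(8582716, 1609415) ≈ 5.3328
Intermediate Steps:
F = 1609415
Pow(Mul(F, Pow(8582716, -1)), -1) = Pow(Mul(1609415, Pow(8582716, -1)), -1) = Pow(Mul(1609415, Rational(1, 8582716)), -1) = Pow(Rational(1609415, 8582716), -1) = Rational(8582716, 1609415)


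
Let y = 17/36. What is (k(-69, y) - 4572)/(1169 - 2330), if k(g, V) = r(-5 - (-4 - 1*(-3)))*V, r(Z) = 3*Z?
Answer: 13733/3483 ≈ 3.9429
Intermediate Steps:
y = 17/36 (y = 17*(1/36) = 17/36 ≈ 0.47222)
k(g, V) = -12*V (k(g, V) = (3*(-5 - (-4 - 1*(-3))))*V = (3*(-5 - (-4 + 3)))*V = (3*(-5 - 1*(-1)))*V = (3*(-5 + 1))*V = (3*(-4))*V = -12*V)
(k(-69, y) - 4572)/(1169 - 2330) = (-12*17/36 - 4572)/(1169 - 2330) = (-17/3 - 4572)/(-1161) = -13733/3*(-1/1161) = 13733/3483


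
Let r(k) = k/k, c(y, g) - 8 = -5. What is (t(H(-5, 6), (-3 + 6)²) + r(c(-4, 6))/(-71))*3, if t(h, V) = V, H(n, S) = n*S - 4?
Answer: 1914/71 ≈ 26.958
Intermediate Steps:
c(y, g) = 3 (c(y, g) = 8 - 5 = 3)
H(n, S) = -4 + S*n (H(n, S) = S*n - 4 = -4 + S*n)
r(k) = 1
(t(H(-5, 6), (-3 + 6)²) + r(c(-4, 6))/(-71))*3 = ((-3 + 6)² + 1/(-71))*3 = (3² + 1*(-1/71))*3 = (9 - 1/71)*3 = (638/71)*3 = 1914/71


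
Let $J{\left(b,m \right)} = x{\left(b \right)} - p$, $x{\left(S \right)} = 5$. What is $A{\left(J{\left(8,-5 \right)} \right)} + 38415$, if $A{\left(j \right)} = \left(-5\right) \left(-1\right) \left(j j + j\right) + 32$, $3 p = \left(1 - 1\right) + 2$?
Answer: $\frac{347063}{9} \approx 38563.0$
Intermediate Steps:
$p = \frac{2}{3}$ ($p = \frac{\left(1 - 1\right) + 2}{3} = \frac{0 + 2}{3} = \frac{1}{3} \cdot 2 = \frac{2}{3} \approx 0.66667$)
$J{\left(b,m \right)} = \frac{13}{3}$ ($J{\left(b,m \right)} = 5 - \frac{2}{3} = \frac{13}{3}$)
$A{\left(j \right)} = 32 + 5 j + 5 j^{2}$ ($A{\left(j \right)} = 5 \left(j^{2} + j\right) + 32 = 5 \left(j + j^{2}\right) + 32 = \left(5 j + 5 j^{2}\right) + 32 = 32 + 5 j + 5 j^{2}$)
$A{\left(J{\left(8,-5 \right)} \right)} + 38415 = \left(32 + 5 \cdot \frac{13}{3} + 5 \left(\frac{13}{3}\right)^{2}\right) + 38415 = \left(32 + \frac{65}{3} + 5 \cdot \frac{169}{9}\right) + 38415 = \left(32 + \frac{65}{3} + \frac{845}{9}\right) + 38415 = \frac{1328}{9} + 38415 = \frac{347063}{9}$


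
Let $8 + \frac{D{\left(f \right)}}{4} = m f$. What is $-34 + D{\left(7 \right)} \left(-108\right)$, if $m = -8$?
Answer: $27614$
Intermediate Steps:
$D{\left(f \right)} = -32 - 32 f$ ($D{\left(f \right)} = -32 + 4 \left(- 8 f\right) = -32 - 32 f$)
$-34 + D{\left(7 \right)} \left(-108\right) = -34 + \left(-32 - 224\right) \left(-108\right) = -34 - -27648 = -34 + 27648 = 27614$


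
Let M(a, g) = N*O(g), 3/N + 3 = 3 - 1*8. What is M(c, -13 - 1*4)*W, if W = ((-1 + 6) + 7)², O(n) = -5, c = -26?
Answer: 270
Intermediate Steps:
N = -3/8 (N = 3/(-3 + (3 - 1*8)) = 3/(-3 + (3 - 8)) = 3/(-3 - 5) = 3/(-8) = 3*(-⅛) = -3/8 ≈ -0.37500)
W = 144 (W = (5 + 7)² = 12² = 144)
M(a, g) = 15/8 (M(a, g) = -3/8*(-5) = 15/8)
M(c, -13 - 1*4)*W = (15/8)*144 = 270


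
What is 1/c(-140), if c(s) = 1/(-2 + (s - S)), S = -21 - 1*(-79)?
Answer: -200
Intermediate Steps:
S = 58 (S = -21 + 79 = 58)
c(s) = 1/(-60 + s) (c(s) = 1/(-2 + (s - 1*58)) = 1/(-2 + (s - 58)) = 1/(-2 + (-58 + s)) = 1/(-60 + s))
1/c(-140) = 1/(1/(-60 - 140)) = 1/(1/(-200)) = 1/(-1/200) = -200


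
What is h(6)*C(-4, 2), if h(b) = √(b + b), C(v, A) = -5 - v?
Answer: -2*√3 ≈ -3.4641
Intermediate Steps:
h(b) = √2*√b (h(b) = √(2*b) = √2*√b)
h(6)*C(-4, 2) = (√2*√6)*(-5 - 1*(-4)) = (2*√3)*(-5 + 4) = (2*√3)*(-1) = -2*√3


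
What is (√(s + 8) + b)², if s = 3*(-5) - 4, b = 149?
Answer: (149 + I*√11)² ≈ 22190.0 + 988.35*I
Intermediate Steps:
s = -19 (s = -15 - 4 = -19)
(√(s + 8) + b)² = (√(-19 + 8) + 149)² = (√(-11) + 149)² = (I*√11 + 149)² = (149 + I*√11)²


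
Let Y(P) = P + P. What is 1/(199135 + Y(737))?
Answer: 1/200609 ≈ 4.9848e-6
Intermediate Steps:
Y(P) = 2*P
1/(199135 + Y(737)) = 1/(199135 + 2*737) = 1/(199135 + 1474) = 1/200609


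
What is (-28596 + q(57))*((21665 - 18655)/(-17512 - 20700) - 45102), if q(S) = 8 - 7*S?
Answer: 609236264119/466 ≈ 1.3074e+9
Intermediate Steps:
(-28596 + q(57))*((21665 - 18655)/(-17512 - 20700) - 45102) = (-28596 + (8 - 7*57))*((21665 - 18655)/(-17512 - 20700) - 45102) = (-28596 + (8 - 399))*(3010/(-38212) - 45102) = (-28596 - 391)*(3010*(-1/38212) - 45102) = -28987*(-1505/19106 - 45102) = -28987*(-861720317/19106) = 609236264119/466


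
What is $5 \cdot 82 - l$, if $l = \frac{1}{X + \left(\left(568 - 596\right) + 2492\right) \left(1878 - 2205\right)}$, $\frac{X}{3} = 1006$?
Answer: $\frac{329111101}{802710} \approx 410.0$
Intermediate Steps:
$X = 3018$ ($X = 3 \cdot 1006 = 3018$)
$l = - \frac{1}{802710}$ ($l = \frac{1}{3018 + \left(\left(568 - 596\right) + 2492\right) \left(1878 - 2205\right)} = \frac{1}{3018 + \left(\left(568 - 596\right) + 2492\right) \left(-327\right)} = \frac{1}{3018 + \left(-28 + 2492\right) \left(-327\right)} = \frac{1}{3018 + 2464 \left(-327\right)} = \frac{1}{3018 - 805728} = \frac{1}{-802710} = - \frac{1}{802710} \approx -1.2458 \cdot 10^{-6}$)
$5 \cdot 82 - l = 5 \cdot 82 - - \frac{1}{802710} = 410 + \frac{1}{802710} = \frac{329111101}{802710}$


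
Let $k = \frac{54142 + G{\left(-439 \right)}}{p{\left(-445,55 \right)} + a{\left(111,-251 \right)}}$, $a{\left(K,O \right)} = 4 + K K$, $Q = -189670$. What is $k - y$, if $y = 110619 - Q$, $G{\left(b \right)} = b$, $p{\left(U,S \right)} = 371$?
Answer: $- \frac{1270805147}{4232} \approx -3.0029 \cdot 10^{5}$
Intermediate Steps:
$a{\left(K,O \right)} = 4 + K^{2}$
$y = 300289$ ($y = 110619 - -189670 = 110619 + 189670 = 300289$)
$k = \frac{17901}{4232}$ ($k = \frac{54142 - 439}{371 + \left(4 + 111^{2}\right)} = \frac{53703}{371 + \left(4 + 12321\right)} = \frac{53703}{371 + 12325} = \frac{53703}{12696} = 53703 \cdot \frac{1}{12696} = \frac{17901}{4232} \approx 4.2299$)
$k - y = \frac{17901}{4232} - 300289 = - \frac{1270805147}{4232}$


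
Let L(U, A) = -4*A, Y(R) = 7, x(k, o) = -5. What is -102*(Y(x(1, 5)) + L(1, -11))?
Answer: -5202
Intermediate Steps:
-102*(Y(x(1, 5)) + L(1, -11)) = -102*(7 - 4*(-11)) = -102*(7 + 44) = -102*51 = -5202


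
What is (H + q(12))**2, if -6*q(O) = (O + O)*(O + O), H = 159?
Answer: 3969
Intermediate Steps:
q(O) = -2*O**2/3 (q(O) = -(O + O)*(O + O)/6 = -2*O*2*O/6 = -2*O**2/3)
(H + q(12))**2 = (159 - 2/3*12**2)**2 = (159 - 2/3*144)**2 = (159 - 96)**2 = 63**2 = 3969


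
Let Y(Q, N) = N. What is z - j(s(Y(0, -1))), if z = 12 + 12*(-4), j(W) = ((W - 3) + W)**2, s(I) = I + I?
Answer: -85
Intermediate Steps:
s(I) = 2*I
j(W) = (-3 + 2*W)**2 (j(W) = ((-3 + W) + W)**2 = (-3 + 2*W)**2)
z = -36 (z = 12 - 48 = -36)
z - j(s(Y(0, -1))) = -36 - (-3 + 2*(2*(-1)))**2 = -36 - (-3 + 2*(-2))**2 = -36 - (-3 - 4)**2 = -36 - 1*(-7)**2 = -36 - 1*49 = -36 - 49 = -85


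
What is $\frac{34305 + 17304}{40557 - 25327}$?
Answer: $\frac{51609}{15230} \approx 3.3886$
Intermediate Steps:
$\frac{34305 + 17304}{40557 - 25327} = \frac{51609}{15230}$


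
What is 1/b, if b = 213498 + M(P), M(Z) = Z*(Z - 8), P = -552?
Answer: 1/522618 ≈ 1.9134e-6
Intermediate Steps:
M(Z) = Z*(-8 + Z)
b = 522618 (b = 213498 - 552*(-8 - 552) = 213498 - 552*(-560) = 213498 + 309120 = 522618)
1/b = 1/522618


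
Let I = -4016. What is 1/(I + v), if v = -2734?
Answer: -1/6750 ≈ -0.00014815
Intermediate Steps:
1/(I + v) = 1/(-4016 - 2734) = 1/(-6750) = -1/6750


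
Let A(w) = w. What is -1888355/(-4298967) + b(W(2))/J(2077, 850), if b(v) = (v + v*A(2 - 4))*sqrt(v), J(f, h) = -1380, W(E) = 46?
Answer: 1888355/4298967 + sqrt(46)/30 ≈ 0.66534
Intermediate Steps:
b(v) = -v**(3/2) (b(v) = (v + v*(2 - 4))*sqrt(v) = (v + v*(-2))*sqrt(v) = (v - 2*v)*sqrt(v) = (-v)*sqrt(v) = -v**(3/2))
-1888355/(-4298967) + b(W(2))/J(2077, 850) = -1888355/(-4298967) - 46**(3/2)/(-1380) = -1888355*(-1/4298967) - 46*sqrt(46)*(-1/1380) = 1888355/4298967 - 46*sqrt(46)*(-1/1380) = 1888355/4298967 + sqrt(46)/30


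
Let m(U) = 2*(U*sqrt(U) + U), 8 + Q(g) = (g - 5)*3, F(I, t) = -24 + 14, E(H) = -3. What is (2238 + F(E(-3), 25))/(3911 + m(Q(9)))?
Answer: 2228/3935 ≈ 0.56620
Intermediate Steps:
F(I, t) = -10
Q(g) = -23 + 3*g (Q(g) = -8 + (g - 5)*3 = -8 + (-5 + g)*3 = -8 + (-15 + 3*g) = -23 + 3*g)
m(U) = 2*U + 2*U**(3/2) (m(U) = 2*(U**(3/2) + U) = 2*(U + U**(3/2)) = 2*U + 2*U**(3/2))
(2238 + F(E(-3), 25))/(3911 + m(Q(9))) = (2238 - 10)/(3911 + (2*(-23 + 3*9) + 2*(-23 + 3*9)**(3/2))) = 2228/(3911 + (2*(-23 + 27) + 2*(-23 + 27)**(3/2))) = 2228/(3911 + (2*4 + 2*4**(3/2))) = 2228/(3911 + (8 + 2*8)) = 2228/(3911 + (8 + 16)) = 2228/(3911 + 24) = 2228/3935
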